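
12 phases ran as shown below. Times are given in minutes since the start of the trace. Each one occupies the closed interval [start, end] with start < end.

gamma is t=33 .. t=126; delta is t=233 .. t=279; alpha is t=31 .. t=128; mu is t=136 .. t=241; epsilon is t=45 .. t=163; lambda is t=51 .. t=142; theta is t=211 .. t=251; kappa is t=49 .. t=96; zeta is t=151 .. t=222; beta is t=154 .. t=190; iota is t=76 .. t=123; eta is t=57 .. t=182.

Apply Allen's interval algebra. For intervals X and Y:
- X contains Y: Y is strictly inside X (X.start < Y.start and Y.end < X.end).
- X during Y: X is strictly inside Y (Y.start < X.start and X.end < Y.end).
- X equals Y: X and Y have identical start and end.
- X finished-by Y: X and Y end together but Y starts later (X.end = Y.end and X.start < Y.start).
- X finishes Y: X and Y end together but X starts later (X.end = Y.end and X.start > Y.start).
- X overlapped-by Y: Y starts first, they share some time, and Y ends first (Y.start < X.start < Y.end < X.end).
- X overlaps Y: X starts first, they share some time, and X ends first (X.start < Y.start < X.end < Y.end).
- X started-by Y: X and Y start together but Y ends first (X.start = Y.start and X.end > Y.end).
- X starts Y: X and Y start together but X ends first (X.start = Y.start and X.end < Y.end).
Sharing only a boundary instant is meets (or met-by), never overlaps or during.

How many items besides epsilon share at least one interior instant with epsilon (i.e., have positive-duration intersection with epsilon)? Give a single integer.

Target epsilon = [t=45, t=163].
alpha [t=31, t=128] → overlaps → counts.
beta [t=154, t=190] → overlapped-by → counts.
delta [t=233, t=279] → after → no.
eta [t=57, t=182] → overlapped-by → counts.
gamma [t=33, t=126] → overlaps → counts.
iota [t=76, t=123] → during → counts.
kappa [t=49, t=96] → during → counts.
lambda [t=51, t=142] → during → counts.
mu [t=136, t=241] → overlapped-by → counts.
theta [t=211, t=251] → after → no.
zeta [t=151, t=222] → overlapped-by → counts.
Total: 9.

9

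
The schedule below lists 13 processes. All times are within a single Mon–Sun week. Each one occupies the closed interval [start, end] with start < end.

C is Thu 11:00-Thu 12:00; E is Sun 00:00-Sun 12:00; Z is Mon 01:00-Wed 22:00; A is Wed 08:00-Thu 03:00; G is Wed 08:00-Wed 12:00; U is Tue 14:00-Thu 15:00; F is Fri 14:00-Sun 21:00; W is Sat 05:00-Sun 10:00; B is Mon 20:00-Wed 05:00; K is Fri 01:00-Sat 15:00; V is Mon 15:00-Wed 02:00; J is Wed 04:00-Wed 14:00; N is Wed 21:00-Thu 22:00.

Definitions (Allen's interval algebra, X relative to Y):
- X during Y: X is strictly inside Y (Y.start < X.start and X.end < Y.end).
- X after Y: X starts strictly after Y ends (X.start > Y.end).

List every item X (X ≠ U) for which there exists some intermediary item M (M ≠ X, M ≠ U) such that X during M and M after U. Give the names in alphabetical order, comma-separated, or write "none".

E, W

Target U = [Tue 14:00, Thu 15:00].
Intermediaries M with M after U: E, F, K, W.
Via E — items with X during E: none.
Via F — items with X during F: E, W.
Via K — items with X during K: none.
Via W — items with X during W: none.
Union: E, W.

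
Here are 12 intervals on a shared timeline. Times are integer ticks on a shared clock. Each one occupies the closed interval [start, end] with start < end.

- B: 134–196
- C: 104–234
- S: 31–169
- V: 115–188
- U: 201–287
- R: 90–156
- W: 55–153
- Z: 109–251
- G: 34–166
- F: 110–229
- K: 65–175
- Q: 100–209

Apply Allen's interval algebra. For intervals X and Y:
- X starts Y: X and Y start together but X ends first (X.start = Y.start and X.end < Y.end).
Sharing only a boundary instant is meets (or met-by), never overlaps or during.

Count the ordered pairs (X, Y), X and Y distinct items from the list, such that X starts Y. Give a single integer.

0

Checking all 132 ordered pairs for relation 'starts'; matching pairs in alphabetical order:
No pair satisfies it.
Count: 0.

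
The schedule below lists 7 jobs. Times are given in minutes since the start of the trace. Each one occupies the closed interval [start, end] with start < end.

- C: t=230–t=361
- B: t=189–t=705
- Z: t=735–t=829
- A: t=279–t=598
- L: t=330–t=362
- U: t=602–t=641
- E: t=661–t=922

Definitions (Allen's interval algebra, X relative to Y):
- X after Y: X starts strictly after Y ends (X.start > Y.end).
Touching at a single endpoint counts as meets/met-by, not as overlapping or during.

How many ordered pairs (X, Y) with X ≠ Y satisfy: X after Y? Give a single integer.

Checking all 42 ordered pairs for relation 'after'; matching pairs in alphabetical order:
(E, A): E after A ✓
(E, C): E after C ✓
(E, L): E after L ✓
(E, U): E after U ✓
(U, A): U after A ✓
(U, C): U after C ✓
(U, L): U after L ✓
(Z, A): Z after A ✓
(Z, B): Z after B ✓
(Z, C): Z after C ✓
(Z, L): Z after L ✓
(Z, U): Z after U ✓
Count: 12.

12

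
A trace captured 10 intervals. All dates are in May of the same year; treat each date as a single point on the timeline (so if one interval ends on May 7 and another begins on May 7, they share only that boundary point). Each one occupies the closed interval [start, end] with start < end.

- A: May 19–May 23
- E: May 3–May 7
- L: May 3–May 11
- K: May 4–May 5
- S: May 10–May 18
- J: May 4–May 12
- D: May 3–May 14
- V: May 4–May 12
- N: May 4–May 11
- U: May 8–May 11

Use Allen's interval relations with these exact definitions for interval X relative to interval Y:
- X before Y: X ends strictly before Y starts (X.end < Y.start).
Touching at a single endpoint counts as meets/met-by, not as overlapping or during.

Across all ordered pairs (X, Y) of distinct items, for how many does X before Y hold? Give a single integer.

Checking all 90 ordered pairs for relation 'before'; matching pairs in alphabetical order:
(D, A): D before A ✓
(E, A): E before A ✓
(E, S): E before S ✓
(E, U): E before U ✓
(J, A): J before A ✓
(K, A): K before A ✓
(K, S): K before S ✓
(K, U): K before U ✓
(L, A): L before A ✓
(N, A): N before A ✓
(S, A): S before A ✓
(U, A): U before A ✓
(V, A): V before A ✓
Count: 13.

13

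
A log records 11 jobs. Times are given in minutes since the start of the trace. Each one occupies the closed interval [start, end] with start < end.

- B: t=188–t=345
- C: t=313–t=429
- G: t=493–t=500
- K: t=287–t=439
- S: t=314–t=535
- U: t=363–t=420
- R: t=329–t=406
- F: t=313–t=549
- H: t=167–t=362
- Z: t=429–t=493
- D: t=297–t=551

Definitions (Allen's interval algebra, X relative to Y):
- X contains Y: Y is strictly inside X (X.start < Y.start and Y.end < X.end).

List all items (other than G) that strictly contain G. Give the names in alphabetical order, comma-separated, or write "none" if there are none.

Target G = [t=493, t=500].
B [t=188, t=345] → before → no.
C [t=313, t=429] → before → no.
D [t=297, t=551] → contains → yes.
F [t=313, t=549] → contains → yes.
H [t=167, t=362] → before → no.
K [t=287, t=439] → before → no.
R [t=329, t=406] → before → no.
S [t=314, t=535] → contains → yes.
U [t=363, t=420] → before → no.
Z [t=429, t=493] → meets → no.
Result: D, F, S.

D, F, S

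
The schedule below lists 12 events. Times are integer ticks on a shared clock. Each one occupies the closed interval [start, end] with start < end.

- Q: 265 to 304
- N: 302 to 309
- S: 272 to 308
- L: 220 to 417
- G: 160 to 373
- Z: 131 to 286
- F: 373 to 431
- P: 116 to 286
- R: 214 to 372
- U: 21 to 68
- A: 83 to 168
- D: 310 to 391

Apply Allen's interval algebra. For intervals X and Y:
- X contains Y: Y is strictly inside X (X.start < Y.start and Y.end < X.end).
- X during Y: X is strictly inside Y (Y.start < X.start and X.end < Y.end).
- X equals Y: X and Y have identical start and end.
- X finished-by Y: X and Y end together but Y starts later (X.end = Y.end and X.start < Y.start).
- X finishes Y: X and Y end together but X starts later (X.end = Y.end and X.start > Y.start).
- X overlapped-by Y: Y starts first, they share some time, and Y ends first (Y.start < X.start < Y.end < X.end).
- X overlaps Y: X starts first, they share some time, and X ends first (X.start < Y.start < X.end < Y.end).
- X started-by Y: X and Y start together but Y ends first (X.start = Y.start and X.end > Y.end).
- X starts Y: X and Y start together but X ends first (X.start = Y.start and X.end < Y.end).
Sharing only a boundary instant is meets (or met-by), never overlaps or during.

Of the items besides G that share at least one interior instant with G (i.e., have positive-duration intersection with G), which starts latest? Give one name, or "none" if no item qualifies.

Target G = [160, 373].
A [83, 168] → overlaps → candidate.
D [310, 391] → overlapped-by → candidate.
F [373, 431] → met-by → excluded.
L [220, 417] → overlapped-by → candidate.
N [302, 309] → during → candidate.
P [116, 286] → overlaps → candidate.
Q [265, 304] → during → candidate.
R [214, 372] → during → candidate.
S [272, 308] → during → candidate.
U [21, 68] → before → excluded.
Z [131, 286] → overlaps → candidate.
Among candidates, latest start is 310 → D.

D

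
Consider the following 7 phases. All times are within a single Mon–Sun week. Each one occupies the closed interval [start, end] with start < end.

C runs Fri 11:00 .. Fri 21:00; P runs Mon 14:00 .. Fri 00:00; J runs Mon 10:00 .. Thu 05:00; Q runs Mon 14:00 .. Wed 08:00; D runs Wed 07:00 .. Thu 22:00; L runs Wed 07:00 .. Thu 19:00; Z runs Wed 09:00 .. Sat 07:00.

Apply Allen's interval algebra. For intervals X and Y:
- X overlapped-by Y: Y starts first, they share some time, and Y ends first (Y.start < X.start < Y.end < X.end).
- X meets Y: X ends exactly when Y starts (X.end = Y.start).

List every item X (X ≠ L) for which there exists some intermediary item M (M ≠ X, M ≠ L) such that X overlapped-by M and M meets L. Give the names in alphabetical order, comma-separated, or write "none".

none

Target L = [Wed 07:00, Thu 19:00].
Intermediaries M with M meets L: none.
Union: none.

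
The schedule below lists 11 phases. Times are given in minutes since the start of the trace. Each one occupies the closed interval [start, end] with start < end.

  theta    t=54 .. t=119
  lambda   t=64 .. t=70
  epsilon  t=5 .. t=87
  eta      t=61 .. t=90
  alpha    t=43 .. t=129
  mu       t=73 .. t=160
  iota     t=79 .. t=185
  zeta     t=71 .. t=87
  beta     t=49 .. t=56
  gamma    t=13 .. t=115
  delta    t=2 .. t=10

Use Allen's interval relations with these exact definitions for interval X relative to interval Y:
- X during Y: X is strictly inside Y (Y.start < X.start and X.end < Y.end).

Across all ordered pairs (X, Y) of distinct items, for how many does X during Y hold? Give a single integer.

Checking all 110 ordered pairs for relation 'during'; matching pairs in alphabetical order:
(beta, alpha): beta during alpha ✓
(beta, epsilon): beta during epsilon ✓
(beta, gamma): beta during gamma ✓
(eta, alpha): eta during alpha ✓
(eta, gamma): eta during gamma ✓
(eta, theta): eta during theta ✓
(lambda, alpha): lambda during alpha ✓
(lambda, epsilon): lambda during epsilon ✓
(lambda, eta): lambda during eta ✓
(lambda, gamma): lambda during gamma ✓
(lambda, theta): lambda during theta ✓
(theta, alpha): theta during alpha ✓
(zeta, alpha): zeta during alpha ✓
(zeta, eta): zeta during eta ✓
(zeta, gamma): zeta during gamma ✓
(zeta, theta): zeta during theta ✓
Count: 16.

16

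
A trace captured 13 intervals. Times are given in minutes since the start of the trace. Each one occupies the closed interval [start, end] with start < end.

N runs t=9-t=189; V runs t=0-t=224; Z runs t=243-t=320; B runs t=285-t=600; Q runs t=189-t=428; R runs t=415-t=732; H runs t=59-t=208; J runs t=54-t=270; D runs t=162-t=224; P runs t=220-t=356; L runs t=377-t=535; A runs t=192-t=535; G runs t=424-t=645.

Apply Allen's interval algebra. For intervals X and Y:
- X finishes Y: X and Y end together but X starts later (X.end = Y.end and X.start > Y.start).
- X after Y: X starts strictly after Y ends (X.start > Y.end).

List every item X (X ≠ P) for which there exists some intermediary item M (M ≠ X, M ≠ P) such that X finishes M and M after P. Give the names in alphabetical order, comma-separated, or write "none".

none

Target P = [t=220, t=356].
Intermediaries M with M after P: G, L, R.
Via G — items with X finishes G: none.
Via L — items with X finishes L: none.
Via R — items with X finishes R: none.
Union: none.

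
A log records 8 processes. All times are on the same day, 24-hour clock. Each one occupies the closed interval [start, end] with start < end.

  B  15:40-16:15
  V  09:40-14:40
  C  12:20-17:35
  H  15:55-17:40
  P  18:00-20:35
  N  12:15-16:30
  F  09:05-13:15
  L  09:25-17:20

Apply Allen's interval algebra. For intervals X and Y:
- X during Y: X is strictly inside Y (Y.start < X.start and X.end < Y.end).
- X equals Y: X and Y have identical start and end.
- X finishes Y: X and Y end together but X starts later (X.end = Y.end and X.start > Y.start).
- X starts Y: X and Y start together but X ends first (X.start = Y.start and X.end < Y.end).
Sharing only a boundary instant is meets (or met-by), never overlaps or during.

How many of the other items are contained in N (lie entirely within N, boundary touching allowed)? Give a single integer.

Target N = [12:15, 16:30].
B [15:40, 16:15] → during → counts.
C [12:20, 17:35] → overlapped-by → no.
F [09:05, 13:15] → overlaps → no.
H [15:55, 17:40] → overlapped-by → no.
L [09:25, 17:20] → contains → no.
P [18:00, 20:35] → after → no.
V [09:40, 14:40] → overlaps → no.
Total: 1.

1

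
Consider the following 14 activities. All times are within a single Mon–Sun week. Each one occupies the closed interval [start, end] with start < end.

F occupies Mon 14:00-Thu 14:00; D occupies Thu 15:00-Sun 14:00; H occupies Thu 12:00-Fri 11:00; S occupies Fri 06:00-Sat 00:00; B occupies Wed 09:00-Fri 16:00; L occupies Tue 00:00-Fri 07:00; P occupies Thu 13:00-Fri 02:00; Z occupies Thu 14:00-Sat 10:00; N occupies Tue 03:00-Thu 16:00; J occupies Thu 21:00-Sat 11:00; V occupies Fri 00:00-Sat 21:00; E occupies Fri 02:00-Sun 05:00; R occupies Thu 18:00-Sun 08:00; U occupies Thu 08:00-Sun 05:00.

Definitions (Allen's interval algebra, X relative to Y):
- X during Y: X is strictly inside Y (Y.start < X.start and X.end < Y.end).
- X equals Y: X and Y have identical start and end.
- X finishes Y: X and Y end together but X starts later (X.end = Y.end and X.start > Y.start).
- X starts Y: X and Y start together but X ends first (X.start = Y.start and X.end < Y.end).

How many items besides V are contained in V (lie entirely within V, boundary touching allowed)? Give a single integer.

Target V = [Fri 00:00, Sat 21:00].
B [Wed 09:00, Fri 16:00] → overlaps → no.
D [Thu 15:00, Sun 14:00] → contains → no.
E [Fri 02:00, Sun 05:00] → overlapped-by → no.
F [Mon 14:00, Thu 14:00] → before → no.
H [Thu 12:00, Fri 11:00] → overlaps → no.
J [Thu 21:00, Sat 11:00] → overlaps → no.
L [Tue 00:00, Fri 07:00] → overlaps → no.
N [Tue 03:00, Thu 16:00] → before → no.
P [Thu 13:00, Fri 02:00] → overlaps → no.
R [Thu 18:00, Sun 08:00] → contains → no.
S [Fri 06:00, Sat 00:00] → during → counts.
U [Thu 08:00, Sun 05:00] → contains → no.
Z [Thu 14:00, Sat 10:00] → overlaps → no.
Total: 1.

1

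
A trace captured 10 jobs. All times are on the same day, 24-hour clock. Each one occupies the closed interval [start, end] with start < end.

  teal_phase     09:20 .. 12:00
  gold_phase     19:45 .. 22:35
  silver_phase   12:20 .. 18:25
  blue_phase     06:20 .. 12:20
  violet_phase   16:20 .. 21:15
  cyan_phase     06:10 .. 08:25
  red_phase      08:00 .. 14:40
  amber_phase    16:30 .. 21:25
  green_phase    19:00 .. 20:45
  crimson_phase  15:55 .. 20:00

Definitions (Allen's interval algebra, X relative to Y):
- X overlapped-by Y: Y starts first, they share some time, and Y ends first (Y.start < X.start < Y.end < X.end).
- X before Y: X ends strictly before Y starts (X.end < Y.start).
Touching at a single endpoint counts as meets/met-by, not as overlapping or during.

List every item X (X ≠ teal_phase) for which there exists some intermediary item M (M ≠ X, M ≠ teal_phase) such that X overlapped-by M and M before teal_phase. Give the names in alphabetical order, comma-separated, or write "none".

Target teal_phase = [09:20, 12:00].
Intermediaries M with M before teal_phase: cyan_phase.
Via cyan_phase — items with X overlapped-by cyan_phase: blue_phase, red_phase.
Union: blue_phase, red_phase.

blue_phase, red_phase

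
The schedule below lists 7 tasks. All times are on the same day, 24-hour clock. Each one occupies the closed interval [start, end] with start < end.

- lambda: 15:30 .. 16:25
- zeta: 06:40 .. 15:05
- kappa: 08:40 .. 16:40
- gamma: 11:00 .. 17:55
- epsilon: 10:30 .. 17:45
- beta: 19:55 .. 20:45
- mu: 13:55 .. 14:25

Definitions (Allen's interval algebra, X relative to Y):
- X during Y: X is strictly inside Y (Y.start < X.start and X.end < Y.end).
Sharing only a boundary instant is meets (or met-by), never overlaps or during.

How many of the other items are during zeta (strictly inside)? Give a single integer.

1

Target zeta = [06:40, 15:05].
beta [19:55, 20:45] → after → no.
epsilon [10:30, 17:45] → overlapped-by → no.
gamma [11:00, 17:55] → overlapped-by → no.
kappa [08:40, 16:40] → overlapped-by → no.
lambda [15:30, 16:25] → after → no.
mu [13:55, 14:25] → during → counts.
Total: 1.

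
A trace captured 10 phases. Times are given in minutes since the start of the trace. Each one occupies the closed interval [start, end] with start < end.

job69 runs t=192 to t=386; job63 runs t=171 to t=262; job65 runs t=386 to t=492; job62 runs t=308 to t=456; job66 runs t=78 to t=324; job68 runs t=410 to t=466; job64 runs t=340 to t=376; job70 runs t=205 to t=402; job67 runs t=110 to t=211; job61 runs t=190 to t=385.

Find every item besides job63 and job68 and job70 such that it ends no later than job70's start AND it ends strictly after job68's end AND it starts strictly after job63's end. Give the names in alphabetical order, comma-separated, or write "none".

none

Conditions: its end is no later than job70's start (X.end <= t=205) AND its end is strictly after job68's end (X.end > t=466) AND its start is strictly after job63's end (X.start > t=262).
job61: end t=385 <= t=205? ✗; end t=385 > t=466? ✗; start t=190 > t=262? ✗ → no.
job62: end t=456 <= t=205? ✗; end t=456 > t=466? ✗; start t=308 > t=262? ✓ → no.
job64: end t=376 <= t=205? ✗; end t=376 > t=466? ✗; start t=340 > t=262? ✓ → no.
job65: end t=492 <= t=205? ✗; end t=492 > t=466? ✓; start t=386 > t=262? ✓ → no.
job66: end t=324 <= t=205? ✗; end t=324 > t=466? ✗; start t=78 > t=262? ✗ → no.
job67: end t=211 <= t=205? ✗; end t=211 > t=466? ✗; start t=110 > t=262? ✗ → no.
job69: end t=386 <= t=205? ✗; end t=386 > t=466? ✗; start t=192 > t=262? ✗ → no.
Result: none.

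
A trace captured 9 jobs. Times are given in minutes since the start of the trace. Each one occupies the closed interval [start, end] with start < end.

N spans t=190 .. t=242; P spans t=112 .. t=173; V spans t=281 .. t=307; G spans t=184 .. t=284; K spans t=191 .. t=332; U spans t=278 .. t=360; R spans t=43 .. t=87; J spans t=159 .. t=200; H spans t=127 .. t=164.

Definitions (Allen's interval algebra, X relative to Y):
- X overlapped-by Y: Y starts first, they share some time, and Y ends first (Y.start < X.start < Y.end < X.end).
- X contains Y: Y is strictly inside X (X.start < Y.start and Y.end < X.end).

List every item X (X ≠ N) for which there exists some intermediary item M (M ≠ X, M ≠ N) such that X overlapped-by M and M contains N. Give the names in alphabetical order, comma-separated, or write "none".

K, U, V

Target N = [t=190, t=242].
Intermediaries M with M contains N: G.
Via G — items with X overlapped-by G: K, U, V.
Union: K, U, V.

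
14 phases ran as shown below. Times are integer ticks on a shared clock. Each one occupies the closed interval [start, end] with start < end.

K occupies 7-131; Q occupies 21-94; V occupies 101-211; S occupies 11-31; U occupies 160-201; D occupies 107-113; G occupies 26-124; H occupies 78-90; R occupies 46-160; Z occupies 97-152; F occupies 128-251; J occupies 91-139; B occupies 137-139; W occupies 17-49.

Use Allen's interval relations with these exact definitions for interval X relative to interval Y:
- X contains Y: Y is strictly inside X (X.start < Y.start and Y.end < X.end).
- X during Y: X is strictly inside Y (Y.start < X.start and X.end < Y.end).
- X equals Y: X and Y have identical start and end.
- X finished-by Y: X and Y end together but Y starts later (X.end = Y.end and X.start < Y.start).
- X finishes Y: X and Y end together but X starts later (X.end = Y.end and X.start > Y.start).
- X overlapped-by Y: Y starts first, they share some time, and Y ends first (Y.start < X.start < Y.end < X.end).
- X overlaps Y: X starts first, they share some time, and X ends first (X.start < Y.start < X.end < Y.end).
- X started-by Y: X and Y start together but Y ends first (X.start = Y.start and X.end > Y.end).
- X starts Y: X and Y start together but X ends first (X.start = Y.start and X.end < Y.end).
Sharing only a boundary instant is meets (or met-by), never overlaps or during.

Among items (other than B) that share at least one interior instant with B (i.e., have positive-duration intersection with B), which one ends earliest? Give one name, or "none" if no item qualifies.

J

Target B = [137, 139].
D [107, 113] → before → excluded.
F [128, 251] → contains → candidate.
G [26, 124] → before → excluded.
H [78, 90] → before → excluded.
J [91, 139] → finished-by → candidate.
K [7, 131] → before → excluded.
Q [21, 94] → before → excluded.
R [46, 160] → contains → candidate.
S [11, 31] → before → excluded.
U [160, 201] → after → excluded.
V [101, 211] → contains → candidate.
W [17, 49] → before → excluded.
Z [97, 152] → contains → candidate.
Among candidates, earliest end is 139 → J.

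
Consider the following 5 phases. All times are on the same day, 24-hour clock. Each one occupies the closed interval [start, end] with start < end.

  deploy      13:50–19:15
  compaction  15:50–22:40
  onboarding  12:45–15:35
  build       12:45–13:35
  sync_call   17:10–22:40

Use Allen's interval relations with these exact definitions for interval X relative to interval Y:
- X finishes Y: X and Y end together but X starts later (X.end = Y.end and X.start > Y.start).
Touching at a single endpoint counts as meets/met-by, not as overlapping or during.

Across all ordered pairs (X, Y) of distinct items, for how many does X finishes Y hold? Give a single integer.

Checking all 20 ordered pairs for relation 'finishes'; matching pairs in alphabetical order:
(sync_call, compaction): sync_call finishes compaction ✓
Count: 1.

1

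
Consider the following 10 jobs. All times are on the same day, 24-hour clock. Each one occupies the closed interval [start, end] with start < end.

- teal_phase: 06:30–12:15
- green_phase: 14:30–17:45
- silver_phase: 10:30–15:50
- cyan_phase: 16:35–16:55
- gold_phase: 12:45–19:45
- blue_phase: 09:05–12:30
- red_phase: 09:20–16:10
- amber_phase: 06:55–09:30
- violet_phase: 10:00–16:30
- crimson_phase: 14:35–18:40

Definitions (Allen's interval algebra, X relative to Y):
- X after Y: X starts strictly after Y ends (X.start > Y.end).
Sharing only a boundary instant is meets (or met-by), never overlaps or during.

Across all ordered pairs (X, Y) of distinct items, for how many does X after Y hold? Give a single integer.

17

Checking all 90 ordered pairs for relation 'after'; matching pairs in alphabetical order:
(crimson_phase, amber_phase): crimson_phase after amber_phase ✓
(crimson_phase, blue_phase): crimson_phase after blue_phase ✓
(crimson_phase, teal_phase): crimson_phase after teal_phase ✓
(cyan_phase, amber_phase): cyan_phase after amber_phase ✓
(cyan_phase, blue_phase): cyan_phase after blue_phase ✓
(cyan_phase, red_phase): cyan_phase after red_phase ✓
(cyan_phase, silver_phase): cyan_phase after silver_phase ✓
(cyan_phase, teal_phase): cyan_phase after teal_phase ✓
(cyan_phase, violet_phase): cyan_phase after violet_phase ✓
(gold_phase, amber_phase): gold_phase after amber_phase ✓
(gold_phase, blue_phase): gold_phase after blue_phase ✓
(gold_phase, teal_phase): gold_phase after teal_phase ✓
(green_phase, amber_phase): green_phase after amber_phase ✓
(green_phase, blue_phase): green_phase after blue_phase ✓
(green_phase, teal_phase): green_phase after teal_phase ✓
(silver_phase, amber_phase): silver_phase after amber_phase ✓
(violet_phase, amber_phase): violet_phase after amber_phase ✓
Count: 17.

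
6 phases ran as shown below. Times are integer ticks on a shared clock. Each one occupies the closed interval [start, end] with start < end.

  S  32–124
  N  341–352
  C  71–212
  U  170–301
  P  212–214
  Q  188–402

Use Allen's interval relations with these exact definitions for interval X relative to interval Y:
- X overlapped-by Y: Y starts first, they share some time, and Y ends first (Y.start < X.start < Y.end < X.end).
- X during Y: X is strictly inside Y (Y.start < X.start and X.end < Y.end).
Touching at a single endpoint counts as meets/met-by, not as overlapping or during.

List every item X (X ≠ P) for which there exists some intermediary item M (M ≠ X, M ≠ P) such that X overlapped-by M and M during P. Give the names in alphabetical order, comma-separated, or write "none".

none

Target P = [212, 214].
Intermediaries M with M during P: none.
Union: none.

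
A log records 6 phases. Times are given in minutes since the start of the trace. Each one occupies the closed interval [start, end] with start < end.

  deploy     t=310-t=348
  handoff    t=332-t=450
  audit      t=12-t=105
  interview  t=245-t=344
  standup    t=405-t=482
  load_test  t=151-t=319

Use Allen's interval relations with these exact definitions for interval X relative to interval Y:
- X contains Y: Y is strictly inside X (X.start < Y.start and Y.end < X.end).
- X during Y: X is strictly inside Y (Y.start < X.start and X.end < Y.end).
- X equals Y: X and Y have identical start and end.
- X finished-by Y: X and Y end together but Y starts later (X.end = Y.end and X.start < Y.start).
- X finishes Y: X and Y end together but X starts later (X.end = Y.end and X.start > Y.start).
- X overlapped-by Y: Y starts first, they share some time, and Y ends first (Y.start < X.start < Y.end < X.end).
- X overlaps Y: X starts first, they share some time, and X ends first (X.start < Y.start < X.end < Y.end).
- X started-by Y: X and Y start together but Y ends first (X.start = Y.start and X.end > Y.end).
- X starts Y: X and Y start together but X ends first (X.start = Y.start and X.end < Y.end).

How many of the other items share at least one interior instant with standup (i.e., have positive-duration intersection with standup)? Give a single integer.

1

Target standup = [t=405, t=482].
audit [t=12, t=105] → before → no.
deploy [t=310, t=348] → before → no.
handoff [t=332, t=450] → overlaps → counts.
interview [t=245, t=344] → before → no.
load_test [t=151, t=319] → before → no.
Total: 1.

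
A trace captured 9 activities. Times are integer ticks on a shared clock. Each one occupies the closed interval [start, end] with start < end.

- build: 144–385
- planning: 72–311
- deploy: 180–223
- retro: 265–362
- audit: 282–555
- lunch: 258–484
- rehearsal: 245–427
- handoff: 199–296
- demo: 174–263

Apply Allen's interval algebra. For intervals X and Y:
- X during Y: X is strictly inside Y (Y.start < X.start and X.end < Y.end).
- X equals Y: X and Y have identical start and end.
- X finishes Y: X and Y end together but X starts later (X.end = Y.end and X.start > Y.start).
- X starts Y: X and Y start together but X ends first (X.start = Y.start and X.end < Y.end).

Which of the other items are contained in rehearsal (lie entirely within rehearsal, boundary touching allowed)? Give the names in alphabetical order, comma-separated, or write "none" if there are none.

Target rehearsal = [245, 427].
audit [282, 555] → overlapped-by → no.
build [144, 385] → overlaps → no.
demo [174, 263] → overlaps → no.
deploy [180, 223] → before → no.
handoff [199, 296] → overlaps → no.
lunch [258, 484] → overlapped-by → no.
planning [72, 311] → overlaps → no.
retro [265, 362] → during → yes.
Result: retro.

retro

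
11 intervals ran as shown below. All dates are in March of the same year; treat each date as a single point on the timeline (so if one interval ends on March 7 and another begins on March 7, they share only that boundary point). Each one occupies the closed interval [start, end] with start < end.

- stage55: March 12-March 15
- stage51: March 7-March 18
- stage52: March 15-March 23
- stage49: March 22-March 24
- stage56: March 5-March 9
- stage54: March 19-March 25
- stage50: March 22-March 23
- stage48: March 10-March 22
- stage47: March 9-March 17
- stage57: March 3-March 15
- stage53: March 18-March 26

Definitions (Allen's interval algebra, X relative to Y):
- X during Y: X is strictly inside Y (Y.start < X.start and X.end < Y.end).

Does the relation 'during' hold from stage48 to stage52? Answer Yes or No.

No

stage48 = [March 10, March 22], stage52 = [March 15, March 23].
Actual relation of stage48 to stage52: overlaps.
Asked whether 'during' holds → No.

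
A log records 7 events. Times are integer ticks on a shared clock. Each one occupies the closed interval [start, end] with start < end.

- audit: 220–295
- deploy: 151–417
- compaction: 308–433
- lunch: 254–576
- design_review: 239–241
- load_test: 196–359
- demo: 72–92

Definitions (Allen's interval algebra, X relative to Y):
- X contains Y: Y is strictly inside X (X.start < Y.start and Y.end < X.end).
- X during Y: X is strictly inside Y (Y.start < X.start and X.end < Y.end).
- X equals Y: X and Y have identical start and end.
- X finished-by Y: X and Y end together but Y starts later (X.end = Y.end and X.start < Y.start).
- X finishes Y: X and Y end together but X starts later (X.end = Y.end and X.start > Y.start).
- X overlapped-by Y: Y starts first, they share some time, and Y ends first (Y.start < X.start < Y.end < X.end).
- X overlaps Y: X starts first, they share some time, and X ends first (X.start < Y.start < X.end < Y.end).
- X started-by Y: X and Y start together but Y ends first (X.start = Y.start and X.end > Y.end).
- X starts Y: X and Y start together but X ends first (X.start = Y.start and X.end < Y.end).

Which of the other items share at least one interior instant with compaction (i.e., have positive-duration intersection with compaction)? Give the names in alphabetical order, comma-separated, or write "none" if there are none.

deploy, load_test, lunch

Target compaction = [308, 433].
audit [220, 295] → before → no.
demo [72, 92] → before → no.
deploy [151, 417] → overlaps → yes.
design_review [239, 241] → before → no.
load_test [196, 359] → overlaps → yes.
lunch [254, 576] → contains → yes.
Result: deploy, load_test, lunch.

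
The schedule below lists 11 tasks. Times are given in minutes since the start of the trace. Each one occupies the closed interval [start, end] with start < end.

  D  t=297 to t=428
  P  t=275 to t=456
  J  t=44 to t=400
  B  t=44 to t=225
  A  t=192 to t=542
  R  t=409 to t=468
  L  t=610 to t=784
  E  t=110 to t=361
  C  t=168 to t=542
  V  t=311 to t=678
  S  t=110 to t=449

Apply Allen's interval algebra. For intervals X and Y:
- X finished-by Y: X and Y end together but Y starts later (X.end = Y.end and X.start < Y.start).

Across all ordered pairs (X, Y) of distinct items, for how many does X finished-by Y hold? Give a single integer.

1

Checking all 110 ordered pairs for relation 'finished-by'; matching pairs in alphabetical order:
(C, A): C finished-by A ✓
Count: 1.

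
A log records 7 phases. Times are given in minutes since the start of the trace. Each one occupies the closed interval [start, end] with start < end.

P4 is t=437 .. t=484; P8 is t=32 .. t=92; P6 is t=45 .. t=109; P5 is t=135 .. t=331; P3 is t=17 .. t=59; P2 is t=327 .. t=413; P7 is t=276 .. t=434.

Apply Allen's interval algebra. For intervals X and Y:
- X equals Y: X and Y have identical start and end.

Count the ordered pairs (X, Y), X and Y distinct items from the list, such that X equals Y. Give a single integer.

0

Checking all 42 ordered pairs for relation 'equals'; matching pairs in alphabetical order:
No pair satisfies it.
Count: 0.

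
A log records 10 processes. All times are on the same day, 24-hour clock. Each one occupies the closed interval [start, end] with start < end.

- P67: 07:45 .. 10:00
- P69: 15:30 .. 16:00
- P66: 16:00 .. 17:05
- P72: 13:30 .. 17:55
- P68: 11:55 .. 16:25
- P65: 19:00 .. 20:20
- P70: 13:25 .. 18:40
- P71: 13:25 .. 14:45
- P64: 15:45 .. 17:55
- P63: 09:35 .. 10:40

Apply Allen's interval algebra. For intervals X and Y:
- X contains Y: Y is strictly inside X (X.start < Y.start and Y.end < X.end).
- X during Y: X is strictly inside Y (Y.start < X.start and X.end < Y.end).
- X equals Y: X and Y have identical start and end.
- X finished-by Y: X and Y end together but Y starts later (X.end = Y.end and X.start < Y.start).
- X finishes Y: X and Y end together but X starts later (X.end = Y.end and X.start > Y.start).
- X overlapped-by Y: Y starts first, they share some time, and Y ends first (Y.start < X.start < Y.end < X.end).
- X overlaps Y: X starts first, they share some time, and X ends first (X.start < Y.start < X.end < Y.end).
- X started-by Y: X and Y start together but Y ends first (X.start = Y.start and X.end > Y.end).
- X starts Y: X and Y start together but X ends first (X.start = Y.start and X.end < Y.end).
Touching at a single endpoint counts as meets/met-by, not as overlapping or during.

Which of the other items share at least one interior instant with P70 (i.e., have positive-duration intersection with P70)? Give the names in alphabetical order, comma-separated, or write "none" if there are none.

Target P70 = [13:25, 18:40].
P63 [09:35, 10:40] → before → no.
P64 [15:45, 17:55] → during → yes.
P65 [19:00, 20:20] → after → no.
P66 [16:00, 17:05] → during → yes.
P67 [07:45, 10:00] → before → no.
P68 [11:55, 16:25] → overlaps → yes.
P69 [15:30, 16:00] → during → yes.
P71 [13:25, 14:45] → starts → yes.
P72 [13:30, 17:55] → during → yes.
Result: P64, P66, P68, P69, P71, P72.

P64, P66, P68, P69, P71, P72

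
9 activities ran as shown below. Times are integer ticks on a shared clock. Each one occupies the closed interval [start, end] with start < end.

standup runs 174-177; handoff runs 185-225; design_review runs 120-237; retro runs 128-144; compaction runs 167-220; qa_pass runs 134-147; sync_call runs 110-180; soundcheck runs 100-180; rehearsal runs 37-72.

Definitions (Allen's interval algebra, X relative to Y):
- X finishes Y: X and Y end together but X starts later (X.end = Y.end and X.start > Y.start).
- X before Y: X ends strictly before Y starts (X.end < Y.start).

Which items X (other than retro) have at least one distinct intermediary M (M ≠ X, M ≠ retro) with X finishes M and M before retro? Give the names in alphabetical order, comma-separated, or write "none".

none

Target retro = [128, 144].
Intermediaries M with M before retro: rehearsal.
Via rehearsal — items with X finishes rehearsal: none.
Union: none.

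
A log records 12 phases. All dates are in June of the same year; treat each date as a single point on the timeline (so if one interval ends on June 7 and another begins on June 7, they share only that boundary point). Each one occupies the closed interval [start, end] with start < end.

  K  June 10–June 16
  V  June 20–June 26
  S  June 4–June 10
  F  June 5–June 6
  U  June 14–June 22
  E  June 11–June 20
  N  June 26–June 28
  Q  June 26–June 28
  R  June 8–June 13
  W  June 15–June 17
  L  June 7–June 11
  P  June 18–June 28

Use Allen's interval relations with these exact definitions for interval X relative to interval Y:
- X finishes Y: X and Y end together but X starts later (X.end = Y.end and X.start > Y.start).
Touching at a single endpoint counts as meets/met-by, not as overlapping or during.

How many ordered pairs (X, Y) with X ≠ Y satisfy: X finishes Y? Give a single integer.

Checking all 132 ordered pairs for relation 'finishes'; matching pairs in alphabetical order:
(N, P): N finishes P ✓
(Q, P): Q finishes P ✓
Count: 2.

2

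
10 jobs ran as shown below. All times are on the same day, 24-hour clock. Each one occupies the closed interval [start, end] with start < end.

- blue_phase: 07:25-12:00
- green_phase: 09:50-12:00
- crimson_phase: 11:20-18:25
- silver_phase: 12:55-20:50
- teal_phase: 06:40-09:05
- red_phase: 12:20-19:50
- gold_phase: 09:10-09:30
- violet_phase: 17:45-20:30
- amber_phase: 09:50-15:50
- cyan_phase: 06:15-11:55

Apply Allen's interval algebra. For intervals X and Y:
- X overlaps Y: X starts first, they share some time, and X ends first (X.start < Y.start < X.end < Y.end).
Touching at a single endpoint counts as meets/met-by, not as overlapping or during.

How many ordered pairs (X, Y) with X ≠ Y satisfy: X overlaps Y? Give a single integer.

16

Checking all 90 ordered pairs for relation 'overlaps'; matching pairs in alphabetical order:
(amber_phase, crimson_phase): amber_phase overlaps crimson_phase ✓
(amber_phase, red_phase): amber_phase overlaps red_phase ✓
(amber_phase, silver_phase): amber_phase overlaps silver_phase ✓
(blue_phase, amber_phase): blue_phase overlaps amber_phase ✓
(blue_phase, crimson_phase): blue_phase overlaps crimson_phase ✓
(crimson_phase, red_phase): crimson_phase overlaps red_phase ✓
(crimson_phase, silver_phase): crimson_phase overlaps silver_phase ✓
(crimson_phase, violet_phase): crimson_phase overlaps violet_phase ✓
(cyan_phase, amber_phase): cyan_phase overlaps amber_phase ✓
(cyan_phase, blue_phase): cyan_phase overlaps blue_phase ✓
(cyan_phase, crimson_phase): cyan_phase overlaps crimson_phase ✓
(cyan_phase, green_phase): cyan_phase overlaps green_phase ✓
(green_phase, crimson_phase): green_phase overlaps crimson_phase ✓
(red_phase, silver_phase): red_phase overlaps silver_phase ✓
(red_phase, violet_phase): red_phase overlaps violet_phase ✓
(teal_phase, blue_phase): teal_phase overlaps blue_phase ✓
Count: 16.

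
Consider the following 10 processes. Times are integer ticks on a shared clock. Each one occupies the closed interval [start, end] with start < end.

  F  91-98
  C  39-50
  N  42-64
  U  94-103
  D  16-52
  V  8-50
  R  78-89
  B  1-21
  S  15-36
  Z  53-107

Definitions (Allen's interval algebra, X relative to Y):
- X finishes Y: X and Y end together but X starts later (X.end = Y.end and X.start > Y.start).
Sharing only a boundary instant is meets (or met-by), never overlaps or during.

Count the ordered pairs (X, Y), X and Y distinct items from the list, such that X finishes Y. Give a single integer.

Checking all 90 ordered pairs for relation 'finishes'; matching pairs in alphabetical order:
(C, V): C finishes V ✓
Count: 1.

1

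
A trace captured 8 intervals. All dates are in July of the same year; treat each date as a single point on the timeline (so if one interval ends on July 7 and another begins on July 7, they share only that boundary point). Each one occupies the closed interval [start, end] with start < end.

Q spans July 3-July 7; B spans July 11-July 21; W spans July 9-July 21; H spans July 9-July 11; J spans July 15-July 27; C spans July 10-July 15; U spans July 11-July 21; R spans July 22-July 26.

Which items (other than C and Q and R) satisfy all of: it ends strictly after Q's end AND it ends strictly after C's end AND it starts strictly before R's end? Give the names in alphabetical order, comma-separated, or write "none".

Conditions: its end is strictly after Q's end (X.end > July 7) AND its end is strictly after C's end (X.end > July 15) AND its start is strictly before R's end (X.start < July 26).
B: end July 21 > July 7? ✓; end July 21 > July 15? ✓; start July 11 < July 26? ✓ → yes.
H: end July 11 > July 7? ✓; end July 11 > July 15? ✗; start July 9 < July 26? ✓ → no.
J: end July 27 > July 7? ✓; end July 27 > July 15? ✓; start July 15 < July 26? ✓ → yes.
U: end July 21 > July 7? ✓; end July 21 > July 15? ✓; start July 11 < July 26? ✓ → yes.
W: end July 21 > July 7? ✓; end July 21 > July 15? ✓; start July 9 < July 26? ✓ → yes.
Result: B, J, U, W.

B, J, U, W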